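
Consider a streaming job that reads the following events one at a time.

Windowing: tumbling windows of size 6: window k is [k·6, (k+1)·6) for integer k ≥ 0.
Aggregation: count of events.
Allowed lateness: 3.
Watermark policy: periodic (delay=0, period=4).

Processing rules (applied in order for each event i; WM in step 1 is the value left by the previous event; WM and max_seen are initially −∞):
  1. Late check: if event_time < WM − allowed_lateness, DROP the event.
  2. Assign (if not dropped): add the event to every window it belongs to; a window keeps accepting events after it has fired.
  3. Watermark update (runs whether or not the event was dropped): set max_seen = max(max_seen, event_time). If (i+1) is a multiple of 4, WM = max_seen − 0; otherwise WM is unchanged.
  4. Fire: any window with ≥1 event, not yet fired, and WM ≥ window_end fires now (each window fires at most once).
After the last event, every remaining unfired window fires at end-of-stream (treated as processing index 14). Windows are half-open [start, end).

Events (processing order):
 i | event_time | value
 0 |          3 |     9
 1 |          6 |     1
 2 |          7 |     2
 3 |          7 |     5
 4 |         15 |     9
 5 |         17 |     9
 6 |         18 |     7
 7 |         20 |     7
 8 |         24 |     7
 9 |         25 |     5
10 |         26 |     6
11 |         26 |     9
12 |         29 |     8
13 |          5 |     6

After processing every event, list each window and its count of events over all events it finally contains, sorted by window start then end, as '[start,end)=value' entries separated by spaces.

[0,6)=1 [6,12)=3 [12,18)=2 [18,24)=2 [24,30)=5

i=0 t=3 v=9: → [0,6); WM=−∞
i=1 t=6 v=1: → [6,12); WM=−∞
i=2 t=7 v=2: → [6,12); WM=−∞
i=3 t=7 v=5: → [6,12); WM=7; [0,6) fires=1
i=4 t=15 v=9: → [12,18); WM=7
i=5 t=17 v=9: → [12,18); WM=7
i=6 t=18 v=7: → [18,24); WM=7
i=7 t=20 v=7: → [18,24); WM=20; [6,12) fires=3 [12,18) fires=2
i=8 t=24 v=7: → [24,30); WM=20
i=9 t=25 v=5: → [24,30); WM=20
i=10 t=26 v=6: → [24,30); WM=20
i=11 t=26 v=9: → [24,30); WM=26; [18,24) fires=2
i=12 t=29 v=8: → [24,30); WM=26
i=13 t=5 v=6: DROP (t<26-3); WM=26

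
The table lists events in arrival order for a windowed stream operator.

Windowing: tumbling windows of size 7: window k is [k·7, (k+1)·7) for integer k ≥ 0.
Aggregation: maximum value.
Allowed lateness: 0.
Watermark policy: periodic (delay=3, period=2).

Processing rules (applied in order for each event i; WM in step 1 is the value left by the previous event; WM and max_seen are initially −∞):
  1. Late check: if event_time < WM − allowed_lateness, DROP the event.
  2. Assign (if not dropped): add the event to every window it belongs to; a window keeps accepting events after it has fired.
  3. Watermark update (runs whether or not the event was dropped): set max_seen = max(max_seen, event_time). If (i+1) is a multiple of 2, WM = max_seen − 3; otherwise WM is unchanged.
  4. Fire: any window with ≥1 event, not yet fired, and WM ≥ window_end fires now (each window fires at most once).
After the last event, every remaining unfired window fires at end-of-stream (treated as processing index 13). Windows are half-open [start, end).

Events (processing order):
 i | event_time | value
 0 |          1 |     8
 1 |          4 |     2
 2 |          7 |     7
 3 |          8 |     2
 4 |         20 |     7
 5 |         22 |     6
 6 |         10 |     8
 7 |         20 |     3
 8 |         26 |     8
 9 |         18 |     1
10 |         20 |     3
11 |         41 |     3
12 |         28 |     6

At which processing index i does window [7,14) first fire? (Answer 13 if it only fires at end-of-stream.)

5

i=0 t=1 v=8: → [0,7); WM=−∞
i=1 t=4 v=2: → [0,7); WM=1
i=2 t=7 v=7: → [7,14); WM=1
i=3 t=8 v=2: → [7,14); WM=5
i=4 t=20 v=7: → [14,21); WM=5
i=5 t=22 v=6: → [21,28); WM=19; [0,7) fires=8 [7,14) fires=7
i=6 t=10 v=8: DROP (t<19-0); WM=19
i=7 t=20 v=3: → [14,21); WM=19
i=8 t=26 v=8: → [21,28); WM=19
i=9 t=18 v=1: DROP (t<19-0); WM=23; [14,21) fires=7
i=10 t=20 v=3: DROP (t<23-0); WM=23
i=11 t=41 v=3: → [35,42); WM=38; [21,28) fires=8
i=12 t=28 v=6: DROP (t<38-0); WM=38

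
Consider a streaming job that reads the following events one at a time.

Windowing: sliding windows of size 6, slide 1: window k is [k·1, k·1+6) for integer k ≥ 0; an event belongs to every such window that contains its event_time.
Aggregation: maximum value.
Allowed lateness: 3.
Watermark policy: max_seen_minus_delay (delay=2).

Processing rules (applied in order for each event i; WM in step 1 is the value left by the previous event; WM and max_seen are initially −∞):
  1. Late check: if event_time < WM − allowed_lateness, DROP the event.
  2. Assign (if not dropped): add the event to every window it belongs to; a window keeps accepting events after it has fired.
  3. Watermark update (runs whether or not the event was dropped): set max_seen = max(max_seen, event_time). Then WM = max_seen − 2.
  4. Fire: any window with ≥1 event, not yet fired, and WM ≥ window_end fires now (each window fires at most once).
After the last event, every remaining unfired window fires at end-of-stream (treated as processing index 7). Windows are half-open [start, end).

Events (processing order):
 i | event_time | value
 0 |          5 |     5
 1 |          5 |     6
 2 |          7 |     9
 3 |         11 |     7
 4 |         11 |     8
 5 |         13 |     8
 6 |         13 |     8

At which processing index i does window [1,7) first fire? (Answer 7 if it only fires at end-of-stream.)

i=0 t=5 v=5: → [5,11),[4,10),[3,9),[2,8),[1,7),[0,6); WM=3
i=1 t=5 v=6: → [5,11),[4,10),[3,9),[2,8),[1,7),[0,6); WM=3
i=2 t=7 v=9: → [7,13),[6,12),[5,11),[4,10),[3,9),[2,8); WM=5
i=3 t=11 v=7: → [11,17),[10,16),[9,15),[8,14),[7,13),[6,12); WM=9; [0,6) fires=6 [1,7) fires=6 [2,8) fires=9 [3,9) fires=9
i=4 t=11 v=8: → [11,17),[10,16),[9,15),[8,14),[7,13),[6,12); WM=9
i=5 t=13 v=8: → [13,19),[12,18),[11,17),[10,16),[9,15),[8,14); WM=11; [4,10) fires=9 [5,11) fires=9
i=6 t=13 v=8: → [13,19),[12,18),[11,17),[10,16),[9,15),[8,14); WM=11

3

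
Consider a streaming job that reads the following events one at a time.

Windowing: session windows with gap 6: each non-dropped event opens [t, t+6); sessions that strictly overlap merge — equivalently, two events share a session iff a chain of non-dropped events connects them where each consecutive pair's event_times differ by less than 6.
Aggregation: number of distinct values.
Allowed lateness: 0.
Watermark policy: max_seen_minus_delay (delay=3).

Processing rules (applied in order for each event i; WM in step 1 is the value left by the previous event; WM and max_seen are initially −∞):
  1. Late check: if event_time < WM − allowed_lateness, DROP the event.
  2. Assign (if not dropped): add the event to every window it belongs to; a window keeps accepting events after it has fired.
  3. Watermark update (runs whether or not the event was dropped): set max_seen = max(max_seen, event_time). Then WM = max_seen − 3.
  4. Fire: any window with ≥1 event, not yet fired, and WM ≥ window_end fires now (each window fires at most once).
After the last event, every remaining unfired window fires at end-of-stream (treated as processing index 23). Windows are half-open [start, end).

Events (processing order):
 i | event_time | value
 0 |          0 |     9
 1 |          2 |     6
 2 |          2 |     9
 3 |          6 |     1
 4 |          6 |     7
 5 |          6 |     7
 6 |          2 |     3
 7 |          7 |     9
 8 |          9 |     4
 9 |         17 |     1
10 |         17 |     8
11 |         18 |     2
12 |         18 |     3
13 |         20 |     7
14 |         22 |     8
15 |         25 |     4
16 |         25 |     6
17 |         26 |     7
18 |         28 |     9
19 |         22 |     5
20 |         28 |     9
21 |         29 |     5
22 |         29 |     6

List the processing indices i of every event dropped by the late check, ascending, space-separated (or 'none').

6 19

i=0 t=0 v=9: → [0,6); WM=-3
i=1 t=2 v=6: → [0,8); WM=-1
i=2 t=2 v=9: → [0,8); WM=-1
i=3 t=6 v=1: → [0,12); WM=3
i=4 t=6 v=7: → [0,12); WM=3
i=5 t=6 v=7: → [0,12); WM=3
i=6 t=2 v=3: DROP (t<3-0); WM=3
i=7 t=7 v=9: → [0,13); WM=4
i=8 t=9 v=4: → [0,15); WM=6
i=9 t=17 v=1: → [17,23); WM=14
i=10 t=17 v=8: → [17,23); WM=14
i=11 t=18 v=2: → [17,24); WM=15
i=12 t=18 v=3: → [17,24); WM=15
i=13 t=20 v=7: → [17,26); WM=17
i=14 t=22 v=8: → [17,28); WM=19
i=15 t=25 v=4: → [17,31); WM=22
i=16 t=25 v=6: → [17,31); WM=22
i=17 t=26 v=7: → [17,32); WM=23
i=18 t=28 v=9: → [17,34); WM=25
i=19 t=22 v=5: DROP (t<25-0); WM=25
i=20 t=28 v=9: → [17,34); WM=25
i=21 t=29 v=5: → [17,35); WM=26
i=22 t=29 v=6: → [17,35); WM=26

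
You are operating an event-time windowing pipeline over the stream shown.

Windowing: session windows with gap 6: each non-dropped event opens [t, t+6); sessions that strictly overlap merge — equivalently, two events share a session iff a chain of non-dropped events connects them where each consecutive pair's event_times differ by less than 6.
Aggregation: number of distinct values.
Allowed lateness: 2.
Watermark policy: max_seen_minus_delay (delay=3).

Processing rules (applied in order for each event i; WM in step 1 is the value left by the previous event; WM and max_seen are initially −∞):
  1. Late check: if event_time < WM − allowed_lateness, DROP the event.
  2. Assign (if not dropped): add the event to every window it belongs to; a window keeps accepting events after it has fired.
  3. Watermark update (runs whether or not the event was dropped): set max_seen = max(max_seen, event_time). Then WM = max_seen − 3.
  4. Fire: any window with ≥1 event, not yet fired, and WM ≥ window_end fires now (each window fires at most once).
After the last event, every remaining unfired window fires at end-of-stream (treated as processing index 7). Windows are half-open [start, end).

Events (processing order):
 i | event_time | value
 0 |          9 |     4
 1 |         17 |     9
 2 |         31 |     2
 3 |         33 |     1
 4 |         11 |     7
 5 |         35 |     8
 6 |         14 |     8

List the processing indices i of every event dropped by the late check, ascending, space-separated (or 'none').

i=0 t=9 v=4: → [9,15); WM=6
i=1 t=17 v=9: → [17,23); WM=14
i=2 t=31 v=2: → [31,37); WM=28
i=3 t=33 v=1: → [31,39); WM=30
i=4 t=11 v=7: DROP (t<30-2); WM=30
i=5 t=35 v=8: → [31,41); WM=32
i=6 t=14 v=8: DROP (t<32-2); WM=32

4 6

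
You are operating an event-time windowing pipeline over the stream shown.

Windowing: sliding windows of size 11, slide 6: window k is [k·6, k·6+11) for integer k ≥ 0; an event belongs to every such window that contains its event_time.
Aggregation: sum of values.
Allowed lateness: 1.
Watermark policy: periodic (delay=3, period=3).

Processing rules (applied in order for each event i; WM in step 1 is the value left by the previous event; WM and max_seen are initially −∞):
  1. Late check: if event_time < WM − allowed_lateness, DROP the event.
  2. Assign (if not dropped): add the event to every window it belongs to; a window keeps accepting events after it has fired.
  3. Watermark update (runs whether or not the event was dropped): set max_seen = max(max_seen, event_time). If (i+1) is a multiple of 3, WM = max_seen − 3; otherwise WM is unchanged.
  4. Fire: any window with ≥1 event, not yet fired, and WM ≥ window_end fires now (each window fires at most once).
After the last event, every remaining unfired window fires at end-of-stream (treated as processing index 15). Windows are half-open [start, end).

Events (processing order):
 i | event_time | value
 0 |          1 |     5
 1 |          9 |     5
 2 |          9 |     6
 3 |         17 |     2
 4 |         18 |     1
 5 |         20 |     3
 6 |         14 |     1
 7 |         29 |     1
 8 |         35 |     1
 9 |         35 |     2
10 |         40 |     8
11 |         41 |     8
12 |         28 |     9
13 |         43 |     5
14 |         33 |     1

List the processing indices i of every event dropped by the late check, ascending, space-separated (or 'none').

6 12 14

i=0 t=1 v=5: → [0,11); WM=−∞
i=1 t=9 v=5: → [6,17),[0,11); WM=−∞
i=2 t=9 v=6: → [6,17),[0,11); WM=6
i=3 t=17 v=2: → [12,23); WM=6
i=4 t=18 v=1: → [18,29),[12,23); WM=6
i=5 t=20 v=3: → [18,29),[12,23); WM=17; [0,11) fires=16 [6,17) fires=11
i=6 t=14 v=1: DROP (t<17-1); WM=17
i=7 t=29 v=1: → [24,35); WM=17
i=8 t=35 v=1: → [30,41); WM=32; [12,23) fires=6 [18,29) fires=4
i=9 t=35 v=2: → [30,41); WM=32
i=10 t=40 v=8: → [36,47),[30,41); WM=32
i=11 t=41 v=8: → [36,47); WM=38; [24,35) fires=1
i=12 t=28 v=9: DROP (t<38-1); WM=38
i=13 t=43 v=5: → [42,53),[36,47); WM=38
i=14 t=33 v=1: DROP (t<38-1); WM=40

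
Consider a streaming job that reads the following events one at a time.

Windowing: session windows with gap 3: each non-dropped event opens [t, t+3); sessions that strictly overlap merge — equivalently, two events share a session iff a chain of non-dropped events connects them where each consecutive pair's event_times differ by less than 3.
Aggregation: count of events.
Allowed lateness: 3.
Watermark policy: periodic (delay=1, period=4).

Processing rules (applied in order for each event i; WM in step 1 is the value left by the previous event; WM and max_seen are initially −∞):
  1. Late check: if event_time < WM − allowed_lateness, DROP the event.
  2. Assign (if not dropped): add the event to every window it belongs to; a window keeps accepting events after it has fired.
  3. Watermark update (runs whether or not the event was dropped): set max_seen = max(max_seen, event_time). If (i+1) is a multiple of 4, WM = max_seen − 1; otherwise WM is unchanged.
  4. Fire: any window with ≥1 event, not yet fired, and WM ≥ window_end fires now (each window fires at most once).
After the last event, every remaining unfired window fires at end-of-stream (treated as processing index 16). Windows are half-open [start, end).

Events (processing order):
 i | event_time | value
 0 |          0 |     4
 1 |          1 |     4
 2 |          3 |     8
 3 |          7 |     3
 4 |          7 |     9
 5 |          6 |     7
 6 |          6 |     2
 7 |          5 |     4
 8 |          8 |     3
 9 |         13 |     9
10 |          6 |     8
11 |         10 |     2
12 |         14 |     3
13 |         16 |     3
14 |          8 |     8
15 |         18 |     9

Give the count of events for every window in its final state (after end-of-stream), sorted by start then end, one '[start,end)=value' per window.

[0,13)=11 [13,21)=4

i=0 t=0 v=4: → [0,3); WM=−∞
i=1 t=1 v=4: → [0,4); WM=−∞
i=2 t=3 v=8: → [0,6); WM=−∞
i=3 t=7 v=3: → [7,10); WM=6
i=4 t=7 v=9: → [7,10); WM=6
i=5 t=6 v=7: → [6,10); WM=6
i=6 t=6 v=2: → [6,10); WM=6
i=7 t=5 v=4: → [0,10); WM=6
i=8 t=8 v=3: → [0,11); WM=6
i=9 t=13 v=9: → [13,16); WM=6
i=10 t=6 v=8: → [0,11); WM=6
i=11 t=10 v=2: → [0,13); WM=12
i=12 t=14 v=3: → [13,17); WM=12
i=13 t=16 v=3: → [13,19); WM=12
i=14 t=8 v=8: DROP (t<12-3); WM=12
i=15 t=18 v=9: → [13,21); WM=17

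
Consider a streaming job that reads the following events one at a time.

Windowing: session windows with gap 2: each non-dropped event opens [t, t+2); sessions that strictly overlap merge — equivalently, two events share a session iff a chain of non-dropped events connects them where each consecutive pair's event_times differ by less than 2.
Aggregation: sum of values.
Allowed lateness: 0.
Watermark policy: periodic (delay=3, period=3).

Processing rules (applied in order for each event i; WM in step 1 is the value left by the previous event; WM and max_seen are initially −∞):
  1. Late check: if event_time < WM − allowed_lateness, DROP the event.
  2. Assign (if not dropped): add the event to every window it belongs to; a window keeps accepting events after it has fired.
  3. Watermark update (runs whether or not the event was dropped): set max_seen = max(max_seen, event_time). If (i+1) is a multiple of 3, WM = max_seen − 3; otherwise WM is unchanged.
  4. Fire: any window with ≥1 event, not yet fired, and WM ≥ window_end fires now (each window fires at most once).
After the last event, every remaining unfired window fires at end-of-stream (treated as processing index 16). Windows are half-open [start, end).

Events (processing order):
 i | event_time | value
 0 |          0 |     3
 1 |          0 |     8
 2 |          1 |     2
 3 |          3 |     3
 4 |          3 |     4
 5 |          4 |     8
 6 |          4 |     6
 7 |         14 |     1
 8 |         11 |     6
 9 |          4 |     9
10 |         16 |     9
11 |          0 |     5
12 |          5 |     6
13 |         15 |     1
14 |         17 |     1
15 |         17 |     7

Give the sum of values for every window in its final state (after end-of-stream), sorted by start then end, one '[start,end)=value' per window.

[0,3)=13 [3,6)=21 [11,13)=6 [14,19)=19

i=0 t=0 v=3: → [0,2); WM=−∞
i=1 t=0 v=8: → [0,2); WM=−∞
i=2 t=1 v=2: → [0,3); WM=-2
i=3 t=3 v=3: → [3,5); WM=-2
i=4 t=3 v=4: → [3,5); WM=-2
i=5 t=4 v=8: → [3,6); WM=1
i=6 t=4 v=6: → [3,6); WM=1
i=7 t=14 v=1: → [14,16); WM=1
i=8 t=11 v=6: → [11,13); WM=11
i=9 t=4 v=9: DROP (t<11-0); WM=11
i=10 t=16 v=9: → [16,18); WM=11
i=11 t=0 v=5: DROP (t<11-0); WM=13
i=12 t=5 v=6: DROP (t<13-0); WM=13
i=13 t=15 v=1: → [14,18); WM=13
i=14 t=17 v=1: → [14,19); WM=14
i=15 t=17 v=7: → [14,19); WM=14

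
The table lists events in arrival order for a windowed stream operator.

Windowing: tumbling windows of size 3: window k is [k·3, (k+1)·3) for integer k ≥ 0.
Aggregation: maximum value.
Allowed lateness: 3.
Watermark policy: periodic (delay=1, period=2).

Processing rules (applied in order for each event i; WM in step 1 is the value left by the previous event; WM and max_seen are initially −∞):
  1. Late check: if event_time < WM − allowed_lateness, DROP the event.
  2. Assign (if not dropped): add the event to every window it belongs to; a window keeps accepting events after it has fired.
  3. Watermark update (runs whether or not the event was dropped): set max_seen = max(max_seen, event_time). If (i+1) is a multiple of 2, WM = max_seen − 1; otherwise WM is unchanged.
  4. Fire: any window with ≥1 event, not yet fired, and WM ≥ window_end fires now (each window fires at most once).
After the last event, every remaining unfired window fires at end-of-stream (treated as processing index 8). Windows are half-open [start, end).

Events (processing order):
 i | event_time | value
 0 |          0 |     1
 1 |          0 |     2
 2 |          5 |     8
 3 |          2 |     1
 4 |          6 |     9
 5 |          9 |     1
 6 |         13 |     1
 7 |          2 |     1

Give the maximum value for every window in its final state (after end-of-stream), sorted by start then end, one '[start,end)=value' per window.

i=0 t=0 v=1: → [0,3); WM=−∞
i=1 t=0 v=2: → [0,3); WM=-1
i=2 t=5 v=8: → [3,6); WM=-1
i=3 t=2 v=1: → [0,3); WM=4; [0,3) fires=2
i=4 t=6 v=9: → [6,9); WM=4
i=5 t=9 v=1: → [9,12); WM=8; [3,6) fires=8
i=6 t=13 v=1: → [12,15); WM=8
i=7 t=2 v=1: DROP (t<8-3); WM=12; [6,9) fires=9 [9,12) fires=1

[0,3)=2 [3,6)=8 [6,9)=9 [9,12)=1 [12,15)=1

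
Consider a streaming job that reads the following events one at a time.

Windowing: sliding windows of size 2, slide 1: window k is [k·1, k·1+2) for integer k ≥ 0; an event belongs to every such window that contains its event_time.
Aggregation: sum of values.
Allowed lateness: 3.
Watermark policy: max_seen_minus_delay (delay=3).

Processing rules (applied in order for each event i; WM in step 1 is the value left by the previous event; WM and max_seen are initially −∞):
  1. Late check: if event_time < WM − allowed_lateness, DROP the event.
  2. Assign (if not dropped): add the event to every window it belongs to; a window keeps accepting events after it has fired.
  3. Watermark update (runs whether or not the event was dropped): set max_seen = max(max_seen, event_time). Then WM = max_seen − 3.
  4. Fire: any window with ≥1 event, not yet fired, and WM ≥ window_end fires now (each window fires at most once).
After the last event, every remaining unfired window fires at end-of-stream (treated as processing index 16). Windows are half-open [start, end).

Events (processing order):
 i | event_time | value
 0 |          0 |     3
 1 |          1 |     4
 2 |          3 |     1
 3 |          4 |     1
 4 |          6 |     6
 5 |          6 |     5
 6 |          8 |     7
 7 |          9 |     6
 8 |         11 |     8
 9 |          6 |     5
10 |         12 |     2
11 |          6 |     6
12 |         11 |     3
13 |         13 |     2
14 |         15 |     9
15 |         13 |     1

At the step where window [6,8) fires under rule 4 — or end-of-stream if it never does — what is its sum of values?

i=0 t=0 v=3: → [0,2); WM=-3
i=1 t=1 v=4: → [1,3),[0,2); WM=-2
i=2 t=3 v=1: → [3,5),[2,4); WM=0
i=3 t=4 v=1: → [4,6),[3,5); WM=1
i=4 t=6 v=6: → [6,8),[5,7); WM=3; [0,2) fires=7 [1,3) fires=4
i=5 t=6 v=5: → [6,8),[5,7); WM=3
i=6 t=8 v=7: → [8,10),[7,9); WM=5; [2,4) fires=1 [3,5) fires=2
i=7 t=9 v=6: → [9,11),[8,10); WM=6; [4,6) fires=1
i=8 t=11 v=8: → [11,13),[10,12); WM=8; [5,7) fires=11 [6,8) fires=11
i=9 t=6 v=5: → [6,8),[5,7); WM=8
i=10 t=12 v=2: → [12,14),[11,13); WM=9; [7,9) fires=7
i=11 t=6 v=6: → [6,8),[5,7); WM=9
i=12 t=11 v=3: → [11,13),[10,12); WM=9
i=13 t=13 v=2: → [13,15),[12,14); WM=10; [8,10) fires=13
i=14 t=15 v=9: → [15,17),[14,16); WM=12; [9,11) fires=6 [10,12) fires=11
i=15 t=13 v=1: → [13,15),[12,14); WM=12

11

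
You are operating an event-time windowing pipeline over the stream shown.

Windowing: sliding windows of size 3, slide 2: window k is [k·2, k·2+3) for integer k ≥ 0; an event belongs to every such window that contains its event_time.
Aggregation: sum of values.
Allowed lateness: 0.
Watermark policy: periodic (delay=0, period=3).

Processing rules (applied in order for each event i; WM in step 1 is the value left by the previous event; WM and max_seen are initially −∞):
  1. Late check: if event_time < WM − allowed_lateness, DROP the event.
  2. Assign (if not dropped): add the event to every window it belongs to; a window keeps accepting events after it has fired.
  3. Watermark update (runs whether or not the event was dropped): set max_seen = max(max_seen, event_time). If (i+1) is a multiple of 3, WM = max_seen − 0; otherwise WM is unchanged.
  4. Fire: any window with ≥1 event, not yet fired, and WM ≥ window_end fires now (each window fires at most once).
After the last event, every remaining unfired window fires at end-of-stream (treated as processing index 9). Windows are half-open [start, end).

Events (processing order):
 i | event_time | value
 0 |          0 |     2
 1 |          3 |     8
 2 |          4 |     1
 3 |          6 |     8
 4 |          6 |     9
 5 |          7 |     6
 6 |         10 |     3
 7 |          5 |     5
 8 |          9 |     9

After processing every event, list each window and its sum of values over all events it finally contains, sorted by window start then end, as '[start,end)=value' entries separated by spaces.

[0,3)=2 [2,5)=9 [4,7)=18 [6,9)=23 [8,11)=12 [10,13)=3

i=0 t=0 v=2: → [0,3); WM=−∞
i=1 t=3 v=8: → [2,5); WM=−∞
i=2 t=4 v=1: → [4,7),[2,5); WM=4; [0,3) fires=2
i=3 t=6 v=8: → [6,9),[4,7); WM=4
i=4 t=6 v=9: → [6,9),[4,7); WM=4
i=5 t=7 v=6: → [6,9); WM=7; [2,5) fires=9 [4,7) fires=18
i=6 t=10 v=3: → [10,13),[8,11); WM=7
i=7 t=5 v=5: DROP (t<7-0); WM=7
i=8 t=9 v=9: → [8,11); WM=10; [6,9) fires=23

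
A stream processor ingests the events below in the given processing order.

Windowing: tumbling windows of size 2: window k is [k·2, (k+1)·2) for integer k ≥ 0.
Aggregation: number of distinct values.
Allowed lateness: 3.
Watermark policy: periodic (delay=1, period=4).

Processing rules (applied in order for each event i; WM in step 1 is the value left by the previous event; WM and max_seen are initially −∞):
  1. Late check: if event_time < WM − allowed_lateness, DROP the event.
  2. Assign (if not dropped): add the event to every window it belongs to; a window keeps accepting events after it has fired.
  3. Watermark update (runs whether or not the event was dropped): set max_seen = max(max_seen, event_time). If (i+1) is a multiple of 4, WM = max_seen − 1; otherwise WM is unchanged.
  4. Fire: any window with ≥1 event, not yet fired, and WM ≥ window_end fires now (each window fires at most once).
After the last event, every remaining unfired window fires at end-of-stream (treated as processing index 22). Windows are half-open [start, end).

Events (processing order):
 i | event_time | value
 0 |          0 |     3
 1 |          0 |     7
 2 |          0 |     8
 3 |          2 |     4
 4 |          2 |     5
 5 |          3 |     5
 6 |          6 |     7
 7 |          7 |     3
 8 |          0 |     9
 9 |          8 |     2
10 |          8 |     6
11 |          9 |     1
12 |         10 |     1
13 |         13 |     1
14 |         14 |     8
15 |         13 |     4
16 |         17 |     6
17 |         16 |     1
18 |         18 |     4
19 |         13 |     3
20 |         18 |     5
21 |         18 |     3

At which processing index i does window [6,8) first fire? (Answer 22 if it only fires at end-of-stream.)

11

i=0 t=0 v=3: → [0,2); WM=−∞
i=1 t=0 v=7: → [0,2); WM=−∞
i=2 t=0 v=8: → [0,2); WM=−∞
i=3 t=2 v=4: → [2,4); WM=1
i=4 t=2 v=5: → [2,4); WM=1
i=5 t=3 v=5: → [2,4); WM=1
i=6 t=6 v=7: → [6,8); WM=1
i=7 t=7 v=3: → [6,8); WM=6; [0,2) fires=3 [2,4) fires=2
i=8 t=0 v=9: DROP (t<6-3); WM=6
i=9 t=8 v=2: → [8,10); WM=6
i=10 t=8 v=6: → [8,10); WM=6
i=11 t=9 v=1: → [8,10); WM=8; [6,8) fires=2
i=12 t=10 v=1: → [10,12); WM=8
i=13 t=13 v=1: → [12,14); WM=8
i=14 t=14 v=8: → [14,16); WM=8
i=15 t=13 v=4: → [12,14); WM=13; [8,10) fires=3 [10,12) fires=1
i=16 t=17 v=6: → [16,18); WM=13
i=17 t=16 v=1: → [16,18); WM=13
i=18 t=18 v=4: → [18,20); WM=13
i=19 t=13 v=3: → [12,14); WM=17; [12,14) fires=3 [14,16) fires=1
i=20 t=18 v=5: → [18,20); WM=17
i=21 t=18 v=3: → [18,20); WM=17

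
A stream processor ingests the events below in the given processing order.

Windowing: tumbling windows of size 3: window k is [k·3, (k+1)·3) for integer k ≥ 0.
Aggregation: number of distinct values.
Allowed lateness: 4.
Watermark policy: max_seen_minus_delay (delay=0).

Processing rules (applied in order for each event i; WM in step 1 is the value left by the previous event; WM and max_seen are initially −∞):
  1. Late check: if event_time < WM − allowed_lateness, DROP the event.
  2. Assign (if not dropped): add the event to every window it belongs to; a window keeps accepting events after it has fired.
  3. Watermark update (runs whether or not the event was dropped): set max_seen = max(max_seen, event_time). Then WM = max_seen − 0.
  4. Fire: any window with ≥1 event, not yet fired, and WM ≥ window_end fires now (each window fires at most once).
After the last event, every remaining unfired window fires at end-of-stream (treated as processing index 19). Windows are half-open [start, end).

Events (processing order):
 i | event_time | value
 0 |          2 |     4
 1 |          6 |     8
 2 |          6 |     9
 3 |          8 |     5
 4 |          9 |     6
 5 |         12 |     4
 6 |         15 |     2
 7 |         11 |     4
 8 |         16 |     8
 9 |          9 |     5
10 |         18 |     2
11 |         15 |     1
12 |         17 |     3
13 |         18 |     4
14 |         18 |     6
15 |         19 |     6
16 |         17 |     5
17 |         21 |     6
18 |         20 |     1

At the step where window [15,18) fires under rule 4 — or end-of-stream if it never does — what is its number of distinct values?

i=0 t=2 v=4: → [0,3); WM=2
i=1 t=6 v=8: → [6,9); WM=6; [0,3) fires=1
i=2 t=6 v=9: → [6,9); WM=6
i=3 t=8 v=5: → [6,9); WM=8
i=4 t=9 v=6: → [9,12); WM=9; [6,9) fires=3
i=5 t=12 v=4: → [12,15); WM=12; [9,12) fires=1
i=6 t=15 v=2: → [15,18); WM=15; [12,15) fires=1
i=7 t=11 v=4: → [9,12); WM=15
i=8 t=16 v=8: → [15,18); WM=16
i=9 t=9 v=5: DROP (t<16-4); WM=16
i=10 t=18 v=2: → [18,21); WM=18; [15,18) fires=2
i=11 t=15 v=1: → [15,18); WM=18
i=12 t=17 v=3: → [15,18); WM=18
i=13 t=18 v=4: → [18,21); WM=18
i=14 t=18 v=6: → [18,21); WM=18
i=15 t=19 v=6: → [18,21); WM=19
i=16 t=17 v=5: → [15,18); WM=19
i=17 t=21 v=6: → [21,24); WM=21; [18,21) fires=3
i=18 t=20 v=1: → [18,21); WM=21

2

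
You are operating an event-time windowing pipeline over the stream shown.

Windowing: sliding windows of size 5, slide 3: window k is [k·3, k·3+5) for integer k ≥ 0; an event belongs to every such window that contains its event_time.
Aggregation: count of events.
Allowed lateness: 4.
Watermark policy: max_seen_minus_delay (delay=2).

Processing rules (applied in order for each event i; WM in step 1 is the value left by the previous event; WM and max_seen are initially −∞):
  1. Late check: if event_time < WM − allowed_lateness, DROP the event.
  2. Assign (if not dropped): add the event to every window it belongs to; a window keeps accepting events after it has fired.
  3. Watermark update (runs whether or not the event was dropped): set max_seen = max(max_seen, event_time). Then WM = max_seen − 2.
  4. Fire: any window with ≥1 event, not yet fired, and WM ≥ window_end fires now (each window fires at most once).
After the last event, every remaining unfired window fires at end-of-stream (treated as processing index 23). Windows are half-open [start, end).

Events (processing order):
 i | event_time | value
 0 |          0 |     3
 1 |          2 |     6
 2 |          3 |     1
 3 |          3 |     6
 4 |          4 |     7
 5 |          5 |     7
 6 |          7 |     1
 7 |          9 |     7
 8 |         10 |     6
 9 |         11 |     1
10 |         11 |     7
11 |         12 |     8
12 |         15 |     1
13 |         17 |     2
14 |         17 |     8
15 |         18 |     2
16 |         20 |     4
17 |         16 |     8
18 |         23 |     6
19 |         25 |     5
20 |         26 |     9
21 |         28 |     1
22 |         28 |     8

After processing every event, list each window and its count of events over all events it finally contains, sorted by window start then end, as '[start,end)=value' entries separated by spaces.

i=0 t=0 v=3: → [0,5); WM=-2
i=1 t=2 v=6: → [0,5); WM=0
i=2 t=3 v=1: → [3,8),[0,5); WM=1
i=3 t=3 v=6: → [3,8),[0,5); WM=1
i=4 t=4 v=7: → [3,8),[0,5); WM=2
i=5 t=5 v=7: → [3,8); WM=3
i=6 t=7 v=1: → [6,11),[3,8); WM=5; [0,5) fires=5
i=7 t=9 v=7: → [9,14),[6,11); WM=7
i=8 t=10 v=6: → [9,14),[6,11); WM=8; [3,8) fires=5
i=9 t=11 v=1: → [9,14); WM=9
i=10 t=11 v=7: → [9,14); WM=9
i=11 t=12 v=8: → [12,17),[9,14); WM=10
i=12 t=15 v=1: → [15,20),[12,17); WM=13; [6,11) fires=3
i=13 t=17 v=2: → [15,20); WM=15; [9,14) fires=5
i=14 t=17 v=8: → [15,20); WM=15
i=15 t=18 v=2: → [18,23),[15,20); WM=16
i=16 t=20 v=4: → [18,23); WM=18; [12,17) fires=2
i=17 t=16 v=8: → [15,20),[12,17); WM=18
i=18 t=23 v=6: → [21,26); WM=21; [15,20) fires=5
i=19 t=25 v=5: → [24,29),[21,26); WM=23; [18,23) fires=2
i=20 t=26 v=9: → [24,29); WM=24
i=21 t=28 v=1: → [27,32),[24,29); WM=26; [21,26) fires=2
i=22 t=28 v=8: → [27,32),[24,29); WM=26

[0,5)=5 [3,8)=5 [6,11)=3 [9,14)=5 [12,17)=3 [15,20)=5 [18,23)=2 [21,26)=2 [24,29)=4 [27,32)=2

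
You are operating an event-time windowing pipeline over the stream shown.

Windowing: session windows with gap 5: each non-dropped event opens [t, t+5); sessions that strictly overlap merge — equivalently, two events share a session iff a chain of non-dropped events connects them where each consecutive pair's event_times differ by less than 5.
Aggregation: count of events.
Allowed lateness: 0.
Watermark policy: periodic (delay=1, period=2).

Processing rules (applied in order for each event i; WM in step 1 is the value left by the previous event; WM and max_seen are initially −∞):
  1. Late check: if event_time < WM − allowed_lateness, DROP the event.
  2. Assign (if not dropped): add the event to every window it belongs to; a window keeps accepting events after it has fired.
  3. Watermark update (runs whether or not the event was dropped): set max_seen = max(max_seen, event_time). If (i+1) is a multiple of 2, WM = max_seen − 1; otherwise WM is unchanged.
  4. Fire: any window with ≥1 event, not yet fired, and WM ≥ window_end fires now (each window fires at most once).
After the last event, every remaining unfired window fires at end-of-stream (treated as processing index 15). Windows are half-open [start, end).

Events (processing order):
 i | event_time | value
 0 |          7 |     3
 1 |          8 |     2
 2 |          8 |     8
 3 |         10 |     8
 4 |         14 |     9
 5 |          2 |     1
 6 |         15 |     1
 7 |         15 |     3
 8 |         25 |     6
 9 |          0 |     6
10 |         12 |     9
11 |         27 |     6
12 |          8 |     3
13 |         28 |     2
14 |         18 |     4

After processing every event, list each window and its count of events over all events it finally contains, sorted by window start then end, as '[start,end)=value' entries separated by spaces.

[7,20)=7 [25,33)=3

i=0 t=7 v=3: → [7,12); WM=−∞
i=1 t=8 v=2: → [7,13); WM=7
i=2 t=8 v=8: → [7,13); WM=7
i=3 t=10 v=8: → [7,15); WM=9
i=4 t=14 v=9: → [7,19); WM=9
i=5 t=2 v=1: DROP (t<9-0); WM=13
i=6 t=15 v=1: → [7,20); WM=13
i=7 t=15 v=3: → [7,20); WM=14
i=8 t=25 v=6: → [25,30); WM=14
i=9 t=0 v=6: DROP (t<14-0); WM=24
i=10 t=12 v=9: DROP (t<24-0); WM=24
i=11 t=27 v=6: → [25,32); WM=26
i=12 t=8 v=3: DROP (t<26-0); WM=26
i=13 t=28 v=2: → [25,33); WM=27
i=14 t=18 v=4: DROP (t<27-0); WM=27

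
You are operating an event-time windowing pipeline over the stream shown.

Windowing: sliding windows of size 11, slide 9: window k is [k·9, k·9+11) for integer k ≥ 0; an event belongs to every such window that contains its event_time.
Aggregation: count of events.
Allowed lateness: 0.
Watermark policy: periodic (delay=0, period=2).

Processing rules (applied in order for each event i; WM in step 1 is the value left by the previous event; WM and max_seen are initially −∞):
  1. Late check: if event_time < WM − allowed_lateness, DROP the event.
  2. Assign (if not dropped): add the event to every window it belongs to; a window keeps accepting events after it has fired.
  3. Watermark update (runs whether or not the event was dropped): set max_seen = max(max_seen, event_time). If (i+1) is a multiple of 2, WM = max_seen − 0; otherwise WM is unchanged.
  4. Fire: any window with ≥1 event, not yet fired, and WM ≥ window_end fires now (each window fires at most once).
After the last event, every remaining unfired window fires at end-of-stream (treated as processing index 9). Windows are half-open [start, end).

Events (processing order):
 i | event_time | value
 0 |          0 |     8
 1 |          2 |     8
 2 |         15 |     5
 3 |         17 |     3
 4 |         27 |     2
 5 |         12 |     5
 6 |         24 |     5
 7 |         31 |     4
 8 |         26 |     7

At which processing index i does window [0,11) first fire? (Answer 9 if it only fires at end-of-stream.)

3

i=0 t=0 v=8: → [0,11); WM=−∞
i=1 t=2 v=8: → [0,11); WM=2
i=2 t=15 v=5: → [9,20); WM=2
i=3 t=17 v=3: → [9,20); WM=17; [0,11) fires=2
i=4 t=27 v=2: → [27,38),[18,29); WM=17
i=5 t=12 v=5: DROP (t<17-0); WM=27; [9,20) fires=2
i=6 t=24 v=5: DROP (t<27-0); WM=27
i=7 t=31 v=4: → [27,38); WM=31; [18,29) fires=1
i=8 t=26 v=7: DROP (t<31-0); WM=31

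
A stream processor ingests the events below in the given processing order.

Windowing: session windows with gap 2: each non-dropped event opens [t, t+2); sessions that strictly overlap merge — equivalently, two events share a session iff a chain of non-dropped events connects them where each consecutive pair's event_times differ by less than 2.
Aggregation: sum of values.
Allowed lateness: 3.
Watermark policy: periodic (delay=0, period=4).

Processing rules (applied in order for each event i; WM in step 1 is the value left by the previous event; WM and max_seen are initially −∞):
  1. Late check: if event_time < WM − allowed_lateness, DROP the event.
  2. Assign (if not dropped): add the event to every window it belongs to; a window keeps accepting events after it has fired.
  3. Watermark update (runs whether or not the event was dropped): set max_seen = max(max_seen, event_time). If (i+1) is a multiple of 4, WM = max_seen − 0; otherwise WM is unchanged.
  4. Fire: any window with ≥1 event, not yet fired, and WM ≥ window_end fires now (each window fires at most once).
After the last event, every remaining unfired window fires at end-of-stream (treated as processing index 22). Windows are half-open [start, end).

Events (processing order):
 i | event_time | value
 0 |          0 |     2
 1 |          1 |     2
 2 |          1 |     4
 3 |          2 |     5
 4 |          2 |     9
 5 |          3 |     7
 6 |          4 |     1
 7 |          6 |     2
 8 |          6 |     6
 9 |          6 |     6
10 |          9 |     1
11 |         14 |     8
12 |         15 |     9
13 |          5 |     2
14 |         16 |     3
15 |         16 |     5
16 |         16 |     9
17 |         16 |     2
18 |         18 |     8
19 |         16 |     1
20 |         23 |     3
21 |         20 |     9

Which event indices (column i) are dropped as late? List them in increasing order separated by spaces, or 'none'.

13

i=0 t=0 v=2: → [0,2); WM=−∞
i=1 t=1 v=2: → [0,3); WM=−∞
i=2 t=1 v=4: → [0,3); WM=−∞
i=3 t=2 v=5: → [0,4); WM=2
i=4 t=2 v=9: → [0,4); WM=2
i=5 t=3 v=7: → [0,5); WM=2
i=6 t=4 v=1: → [0,6); WM=2
i=7 t=6 v=2: → [6,8); WM=6
i=8 t=6 v=6: → [6,8); WM=6
i=9 t=6 v=6: → [6,8); WM=6
i=10 t=9 v=1: → [9,11); WM=6
i=11 t=14 v=8: → [14,16); WM=14
i=12 t=15 v=9: → [14,17); WM=14
i=13 t=5 v=2: DROP (t<14-3); WM=14
i=14 t=16 v=3: → [14,18); WM=14
i=15 t=16 v=5: → [14,18); WM=16
i=16 t=16 v=9: → [14,18); WM=16
i=17 t=16 v=2: → [14,18); WM=16
i=18 t=18 v=8: → [18,20); WM=16
i=19 t=16 v=1: → [14,18); WM=18
i=20 t=23 v=3: → [23,25); WM=18
i=21 t=20 v=9: → [20,22); WM=18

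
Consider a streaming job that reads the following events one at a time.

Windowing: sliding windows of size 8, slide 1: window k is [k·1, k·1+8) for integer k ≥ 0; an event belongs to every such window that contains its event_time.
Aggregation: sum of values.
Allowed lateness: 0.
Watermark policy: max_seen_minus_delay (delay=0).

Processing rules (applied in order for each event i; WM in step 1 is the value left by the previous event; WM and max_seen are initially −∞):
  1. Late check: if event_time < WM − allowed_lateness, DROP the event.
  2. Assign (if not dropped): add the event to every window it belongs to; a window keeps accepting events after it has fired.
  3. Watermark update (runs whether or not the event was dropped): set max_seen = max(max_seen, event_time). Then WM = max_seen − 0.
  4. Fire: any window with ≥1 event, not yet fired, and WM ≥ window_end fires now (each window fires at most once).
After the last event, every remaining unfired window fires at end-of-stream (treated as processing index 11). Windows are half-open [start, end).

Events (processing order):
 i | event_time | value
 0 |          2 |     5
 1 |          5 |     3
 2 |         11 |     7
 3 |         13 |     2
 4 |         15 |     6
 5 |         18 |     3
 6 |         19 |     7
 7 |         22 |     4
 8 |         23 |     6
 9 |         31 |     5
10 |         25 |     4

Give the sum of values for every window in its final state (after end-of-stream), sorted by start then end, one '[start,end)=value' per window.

[0,8)=8 [1,9)=8 [2,10)=8 [3,11)=3 [4,12)=10 [5,13)=10 [6,14)=9 [7,15)=9 [8,16)=15 [9,17)=15 [10,18)=15 [11,19)=18 [12,20)=18 [13,21)=18 [14,22)=16 [15,23)=20 [16,24)=20 [17,25)=20 [18,26)=20 [19,27)=17 [20,28)=10 [21,29)=10 [22,30)=10 [23,31)=6 [24,32)=5 [25,33)=5 [26,34)=5 [27,35)=5 [28,36)=5 [29,37)=5 [30,38)=5 [31,39)=5

i=0 t=2 v=5: → [2,10),[1,9),[0,8); WM=2
i=1 t=5 v=3: → [5,13),[4,12),[3,11),[2,10),[1,9),[0,8); WM=5
i=2 t=11 v=7: → [11,19),[10,18),[9,17),[8,16),[7,15),[6,14),[5,13),[4,12); WM=11; [0,8) fires=8 [1,9) fires=8 [2,10) fires=8 [3,11) fires=3
i=3 t=13 v=2: → [13,21),[12,20),[11,19),[10,18),[9,17),[8,16),[7,15),[6,14); WM=13; [4,12) fires=10 [5,13) fires=10
i=4 t=15 v=6: → [15,23),[14,22),[13,21),[12,20),[11,19),[10,18),[9,17),[8,16); WM=15; [6,14) fires=9 [7,15) fires=9
i=5 t=18 v=3: → [18,26),[17,25),[16,24),[15,23),[14,22),[13,21),[12,20),[11,19); WM=18; [8,16) fires=15 [9,17) fires=15 [10,18) fires=15
i=6 t=19 v=7: → [19,27),[18,26),[17,25),[16,24),[15,23),[14,22),[13,21),[12,20); WM=19; [11,19) fires=18
i=7 t=22 v=4: → [22,30),[21,29),[20,28),[19,27),[18,26),[17,25),[16,24),[15,23); WM=22; [12,20) fires=18 [13,21) fires=18 [14,22) fires=16
i=8 t=23 v=6: → [23,31),[22,30),[21,29),[20,28),[19,27),[18,26),[17,25),[16,24); WM=23; [15,23) fires=20
i=9 t=31 v=5: → [31,39),[30,38),[29,37),[28,36),[27,35),[26,34),[25,33),[24,32); WM=31; [16,24) fires=20 [17,25) fires=20 [18,26) fires=20 [19,27) fires=17 [20,28) fires=10 [21,29) fires=10 [22,30) fires=10 [23,31) fires=6
i=10 t=25 v=4: DROP (t<31-0); WM=31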